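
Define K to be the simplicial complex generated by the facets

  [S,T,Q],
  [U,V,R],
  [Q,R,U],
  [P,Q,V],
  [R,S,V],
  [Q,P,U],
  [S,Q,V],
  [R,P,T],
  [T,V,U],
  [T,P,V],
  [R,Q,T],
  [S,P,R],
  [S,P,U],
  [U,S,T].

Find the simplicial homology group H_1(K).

H_1 = Z^2.

Take the total order P < Q < R < S < T < U < V on the vertex set. Then K (dimension 2) consists of the simplices:

  0-simplices (7): P, Q, R, S, T, U, V
  1-simplices (21): PQ, PR, PS, PT, PU, PV, QR, QS, QT, QU, QV, RS, RT, RU, RV, ST, SU, SV, TU, TV, UV
  2-simplices (14): PQU, PQV, PRS, PRT, PSU, PTV, QRT, QRU, QST, QSV, RSV, RUV, STU, TUV

giving chain groups C_0 ≅ Z^7, C_1 ≅ Z^21, C_2 ≅ Z^14.

Boundary ∂_1: C_1 → C_0 sends each edge [p,q] (with p < q) to q − p. For instance
  ∂QT = T − Q.
As a 7×21 matrix over Z this has rank 6, with invariant factors (1,1,1,1,1,1).

The boundary map ∂_2: C_2 → C_1 acts by ∂[p,q,r] = [q,r] − [p,r] + [p,q]. For instance
  ∂QRU = RU − QU + QR,
  ∂RSV = SV − RV + RS.
The 21×14 boundary matrix has rank 13 and Smith normal form diag(1,1,1,1,1,1,1,1,1,1,1,1,1).

Now H_k = ker ∂_k / im ∂_{k+1}, so:

  H_1: rank ker ∂_1 − rank ∂_2 = (21 − 6) − 13 = 2, and the invariant factors of ∂_2 are all 1, so H_1 ≅ Z^2.

(K is a triangulation of the torus T^2.)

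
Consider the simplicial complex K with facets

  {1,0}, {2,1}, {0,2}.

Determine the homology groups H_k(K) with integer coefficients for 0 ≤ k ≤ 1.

H_0 ≅ Z,  H_1 ≅ Z.

K has 3 vertices, 3 edges.
rank ∂_0 = 0, rank ∂_1 = 2 ⇒ b_0 = 3 − 0 − 2 = 1; all invariant factors of ∂_1 are 1 so no torsion. So H_0 = Z.
rank ∂_1 = 2, rank ∂_2 = 0 ⇒ b_1 = 3 − 2 − 0 = 1. So H_1 = Z.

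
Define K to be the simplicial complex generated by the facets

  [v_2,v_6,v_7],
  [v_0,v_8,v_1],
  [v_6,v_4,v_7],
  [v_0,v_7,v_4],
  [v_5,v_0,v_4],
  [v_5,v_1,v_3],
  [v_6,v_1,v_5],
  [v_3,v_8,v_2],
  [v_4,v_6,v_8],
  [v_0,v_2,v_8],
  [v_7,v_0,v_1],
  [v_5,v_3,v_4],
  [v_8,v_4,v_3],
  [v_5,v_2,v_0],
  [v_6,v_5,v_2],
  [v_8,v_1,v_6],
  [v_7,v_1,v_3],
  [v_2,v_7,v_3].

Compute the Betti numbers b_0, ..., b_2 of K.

b_0 = 1, b_1 = 2, b_2 = 1.

Take the total order v_0 < v_1 < v_2 < v_3 < v_4 < v_5 < v_6 < v_7 < v_8 on the vertex set. Then K (dimension 2) consists of the simplices:

  0-simplices (9): [v_0], [v_1], [v_2], [v_3], [v_4], [v_5], [v_6], [v_7], [v_8]
  1-simplices (27): (27 of them)
  2-simplices (18): (18 of them)

Hence C_0 ≅ Z^9, C_1 ≅ Z^27, C_2 ≅ Z^18.

∂_1: C_1 → C_0 maps an edge to its endpoints' difference, ∂[p,q] = q − p. For instance
  ∂[v_4,v_5] = [v_5] − [v_4].
The resulting 9×27 matrix has rank 8, and its Smith normal form has invariant factors (1,1,1,1,1,1,1,1).

Boundary ∂_2: C_2 → C_1 sends each 2-simplex [p,q,r] to [q,r] − [p,r] + [p,q]. For instance
  ∂[v_2,v_6,v_7] = [v_6,v_7] − [v_2,v_7] + [v_2,v_6],
  ∂[v_0,v_2,v_8] = [v_2,v_8] − [v_0,v_8] + [v_0,v_2].
The 27×18 boundary matrix has rank 17 and Smith normal form diag(1,1,1,1,1,1,1,1,1,1,1,1,1,1,1,1,1).

Now H_k = ker ∂_k / im ∂_{k+1}, so:

  H_0: rank C_0 − rank ∂_1 = 9 − 8 = 1, and the invariant factors of ∂_1 are all 1, so H_0 ≅ Z.
  H_1: rank ker ∂_1 − rank ∂_2 = (27 − 8) − 17 = 2, and the invariant factors of ∂_2 are all 1, so H_1 ≅ Z^2.
  H_2: rank ker ∂_2 − rank ∂_3 = (18 − 17) − 0 = 1, and there is no ∂_3, so H_2 ≅ Z.

Hence the Betti numbers are b_0 = 1, b_1 = 2, b_2 = 1.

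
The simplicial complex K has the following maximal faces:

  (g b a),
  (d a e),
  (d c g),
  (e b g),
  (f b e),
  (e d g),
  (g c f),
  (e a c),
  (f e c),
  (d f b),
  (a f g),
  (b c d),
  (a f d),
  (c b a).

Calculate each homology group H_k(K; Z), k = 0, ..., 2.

Take the total order a < b < c < d < e < f < g on the vertex set. Then K (dimension 2) consists of the simplices:

  0-simplices (7): a, b, c, d, e, f, g
  1-simplices (21): ab, ac, ad, ae, af, ag, bc, bd, be, bf, bg, cd, ce, cf, cg, de, df, dg, ef, eg, fg
  2-simplices (14): abc, abg, ace, ade, adf, afg, bcd, bdf, bef, beg, cdg, cef, cfg, deg

so the chain groups are C_0 ≅ Z^7, C_1 ≅ Z^21, C_2 ≅ Z^14.

∂_1: C_1 → C_0 sends each edge [p,q] (with p < q) to q − p. For instance
  ∂bg = g − b.
This gives a 7×21 integer matrix of rank 6; reducing to Smith normal form yields diagonal entries (1,1,1,1,1,1).

The boundary map ∂_2: C_2 → C_1 sends each 2-simplex [p,q,r] to [q,r] − [p,r] + [p,q]. For instance
  ∂cef = ef − cf + ce,
  ∂adf = df − af + ad.
The resulting 21×14 matrix has rank 13, and its Smith normal form has invariant factors (1,1,1,1,1,1,1,1,1,1,1,1,1).

Reading off H_k = ker ∂_k / im ∂_{k+1}:

  H_0: rank C_0 − rank ∂_1 = 7 − 6 = 1, and the invariant factors of ∂_1 are all 1, so H_0 ≅ Z.
  H_1: rank ker ∂_1 − rank ∂_2 = (21 − 6) − 13 = 2, and the invariant factors of ∂_2 are all 1, so H_1 ≅ Z^2.
  H_2: rank ker ∂_2 − rank ∂_3 = (14 − 13) − 0 = 1, and there is no ∂_3, so H_2 ≅ Z.

(K is a triangulation of the torus T^2.)

H_0 = Z,  H_1 = Z^2,  H_2 = Z.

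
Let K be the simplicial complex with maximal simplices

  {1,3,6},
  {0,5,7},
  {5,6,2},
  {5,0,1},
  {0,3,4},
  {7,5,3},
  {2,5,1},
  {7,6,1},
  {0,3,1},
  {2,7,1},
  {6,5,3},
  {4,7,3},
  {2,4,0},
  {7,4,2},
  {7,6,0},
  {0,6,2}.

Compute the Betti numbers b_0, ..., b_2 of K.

K has 8 vertices, 24 edges, 16 triangles.
rank ∂_0 = 0, rank ∂_1 = 7 ⇒ b_0 = 8 − 0 − 7 = 1; all invariant factors of ∂_1 are 1 so no torsion. So H_0 = Z.
rank ∂_1 = 7, rank ∂_2 = 15 ⇒ b_1 = 24 − 7 − 15 = 2; all invariant factors of ∂_2 are 1 so no torsion. So H_1 = Z^2.
rank ∂_2 = 15, rank ∂_3 = 0 ⇒ b_2 = 16 − 15 − 0 = 1. So H_2 = Z.

b_0 = 1, b_1 = 2, b_2 = 1.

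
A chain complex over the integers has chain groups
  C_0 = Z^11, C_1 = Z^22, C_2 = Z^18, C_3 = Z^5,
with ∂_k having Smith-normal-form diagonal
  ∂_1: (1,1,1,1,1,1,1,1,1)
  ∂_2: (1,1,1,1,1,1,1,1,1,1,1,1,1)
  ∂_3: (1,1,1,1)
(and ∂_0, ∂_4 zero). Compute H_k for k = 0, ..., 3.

H_0 ≅ Z^2,  H_1 = 0,  H_2 ≅ Z,  H_3 ≅ Z.

H_0: b_0 = 11 − 0 − 9 = 2; torsion from ∂_1 factors > 1: none. So H_0 ≅ Z^2.
H_1: b_1 = 22 − 9 − 13 = 0; torsion from ∂_2 factors > 1: none. So H_1 ≅ 0.
H_2: b_2 = 18 − 13 − 4 = 1; torsion from ∂_3 factors > 1: none. So H_2 ≅ Z.
H_3: b_3 = 5 − 4 − 0 = 1; torsion from ∂_4 factors > 1: none. So H_3 ≅ Z.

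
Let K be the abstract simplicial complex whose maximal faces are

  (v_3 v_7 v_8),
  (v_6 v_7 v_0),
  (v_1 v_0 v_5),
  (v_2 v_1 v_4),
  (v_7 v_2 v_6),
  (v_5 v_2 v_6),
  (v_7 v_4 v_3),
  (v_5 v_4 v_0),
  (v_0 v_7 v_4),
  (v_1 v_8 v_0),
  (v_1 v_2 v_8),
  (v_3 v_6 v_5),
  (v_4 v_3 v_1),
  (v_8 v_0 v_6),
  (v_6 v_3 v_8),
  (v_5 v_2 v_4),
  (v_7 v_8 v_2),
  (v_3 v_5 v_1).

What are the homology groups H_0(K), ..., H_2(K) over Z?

H_0 ≅ Z,  H_1 ≅ Z ⊕ Z/2,  H_2 = 0.

Take the total order v_0 < v_1 < v_2 < v_3 < v_4 < v_5 < v_6 < v_7 < v_8 on the vertex set. Then K (dimension 2) consists of the simplices:

  0-simplices (9): [v_0], [v_1], [v_2], [v_3], [v_4], [v_5], [v_6], [v_7], [v_8]
  1-simplices (27): (27 of them)
  2-simplices (18): (18 of them)

so the chain groups are C_0 ≅ Z^9, C_1 ≅ Z^27, C_2 ≅ Z^18.

Boundary ∂_1: C_1 → C_0 sends each edge [p,q] (with p < q) to q − p.
As a 9×27 matrix over Z this has rank 8, with invariant factors (1,1,1,1,1,1,1,1).

∂_2: C_2 → C_1 maps a triangle to the signed sum of its edges. For instance
  ∂[v_1,v_2,v_4] = [v_2,v_4] − [v_1,v_4] + [v_1,v_2],
  ∂[v_3,v_7,v_8] = [v_7,v_8] − [v_3,v_8] + [v_3,v_7].
As a 27×18 matrix over Z this has rank 18, with invariant factors (1,1,1,1,1,1,1,1,1,1,1,1,1,1,1,1,1,2).

Computing H_k = (kernel of ∂_k) / (image of ∂_{k+1}):

  H_0: rank C_0 − rank ∂_1 = 9 − 8 = 1, and the invariant factors of ∂_1 are all 1, so H_0 = Z.
  H_1: rank ker ∂_1 − rank ∂_2 = (27 − 8) − 18 = 1, and ∂_2 has invariant factor 2 > 1, so H_1 = Z ⊕ Z/2.
  H_2: rank ker ∂_2 − rank ∂_3 = (18 − 18) − 0 = 0, and there is no ∂_3, so H_2 = 0.

As a check, the Euler characteristic is 9 − 27 + 18 = 0, which agrees with 1 − 1 + 0 = 0.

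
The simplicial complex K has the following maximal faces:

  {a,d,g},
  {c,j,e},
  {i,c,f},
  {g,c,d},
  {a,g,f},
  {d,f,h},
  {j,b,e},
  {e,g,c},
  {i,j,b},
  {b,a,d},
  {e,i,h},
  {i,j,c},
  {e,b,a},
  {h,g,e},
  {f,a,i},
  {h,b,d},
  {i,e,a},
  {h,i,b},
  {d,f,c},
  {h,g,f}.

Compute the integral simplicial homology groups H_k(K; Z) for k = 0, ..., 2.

Take the total order a < b < c < d < e < f < g < h < i < j on the vertex set. Then K (dimension 2) consists of the simplices:

  0-simplices (10): a, b, c, d, e, f, g, h, i, j
  1-simplices (30): ab, ad, ae, af, ag, ai, bd, be, bh, bi, bj, cd, ce, cf, cg, ci, cj, df, dg, dh, eg, eh, ei, ej, fg, fh, fi, gh, hi, ij
  2-simplices (20): abd, abe, adg, aei, afg, afi, bdh, bej, bhi, bij, cdf, cdg, ceg, cej, cfi, cij, dfh, egh, ehi, fgh

so the chain groups are C_0 ≅ Z^10, C_1 ≅ Z^30, C_2 ≅ Z^20.

∂_1: C_1 → C_0 is given by ∂[p,q] = [q] − [p]. For instance
  ∂ce = e − c.
This gives a 10×30 integer matrix of rank 9; reducing to Smith normal form yields diagonal entries (1,1,1,1,1,1,1,1,1).

The boundary map ∂_2: C_2 → C_1 sends each 2-simplex [p,q,r] to [q,r] − [p,r] + [p,q]. For instance
  ∂cij = ij − cj + ci,
  ∂ehi = hi − ei + eh.
As a 30×20 matrix over Z this has rank 20, with invariant factors (1,1,1,1,1,1,1,1,1,1,1,1,1,1,1,1,1,1,1,2).

Reading off H_k = ker ∂_k / im ∂_{k+1}:

  H_0: rank C_0 − rank ∂_1 = 10 − 9 = 1, and the invariant factors of ∂_1 are all 1, so H_0 = Z.
  H_1: rank ker ∂_1 − rank ∂_2 = (30 − 9) − 20 = 1, and ∂_2 has invariant factor 2 > 1, so H_1 = Z ⊕ Z/2Z.
  H_2: rank ker ∂_2 − rank ∂_3 = (20 − 20) − 0 = 0, and there is no ∂_3, so H_2 = 0.

As a check, the Euler characteristic is 10 − 30 + 20 = 0, which agrees with 1 − 1 + 0 = 0.

H_0 ≅ Z,  H_1 ≅ Z ⊕ Z/2Z,  H_2 = 0.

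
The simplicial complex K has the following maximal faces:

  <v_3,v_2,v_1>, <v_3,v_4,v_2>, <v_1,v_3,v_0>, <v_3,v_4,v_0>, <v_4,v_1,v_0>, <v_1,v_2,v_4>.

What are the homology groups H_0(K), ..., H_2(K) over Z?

H_0 ≅ Z,  H_1 = 0,  H_2 ≅ Z.

Order the vertices as v_0 < v_1 < v_2 < v_3 < v_4. Listing each simplex with vertices in this order, K has dimension 2 with simplices:

  0-simplices (5): [v_0], [v_1], [v_2], [v_3], [v_4]
  1-simplices (9): [v_0,v_1], [v_0,v_3], [v_0,v_4], [v_1,v_2], [v_1,v_3], [v_1,v_4], [v_2,v_3], [v_2,v_4], [v_3,v_4]
  2-simplices (6): [v_0,v_1,v_3], [v_0,v_1,v_4], [v_0,v_3,v_4], [v_1,v_2,v_3], [v_1,v_2,v_4], [v_2,v_3,v_4]

Hence C_0 ≅ Z^5, C_1 ≅ Z^9, C_2 ≅ Z^6.

∂_1: C_1 → C_0 sends each edge [p,q] (with p < q) to q − p.
The resulting 5×9 matrix has rank 4, and its Smith normal form has invariant factors (1,1,1,1).

The boundary map ∂_2: C_2 → C_1 sends each 2-simplex [p,q,r] to [q,r] − [p,r] + [p,q]. For instance
  ∂[v_1,v_2,v_3] = [v_2,v_3] − [v_1,v_3] + [v_1,v_2],
  ∂[v_0,v_1,v_3] = [v_1,v_3] − [v_0,v_3] + [v_0,v_1].
The resulting 9×6 matrix has rank 5, and its Smith normal form has invariant factors (1,1,1,1,1).

Now H_k = ker ∂_k / im ∂_{k+1}, so:

  H_0: rank C_0 − rank ∂_1 = 5 − 4 = 1, and the invariant factors of ∂_1 are all 1, so H_0 ≅ Z.
  H_1: rank ker ∂_1 − rank ∂_2 = (9 − 4) − 5 = 0, and the invariant factors of ∂_2 are all 1, so H_1 ≅ 0.
  H_2: rank ker ∂_2 − rank ∂_3 = (6 − 5) − 0 = 1, and there is no ∂_3, so H_2 ≅ Z.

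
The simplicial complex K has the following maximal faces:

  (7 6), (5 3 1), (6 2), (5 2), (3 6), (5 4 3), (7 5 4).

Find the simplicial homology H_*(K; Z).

Fix the vertex order 1 < 2 < 3 < 4 < 5 < 6 < 7 and write every simplex with vertices in increasing order. Then dim K = 2 and the simplices of K are:

  0-simplices (7): [1], [2], [3], [4], [5], [6], [7]
  1-simplices (11): [1,3], [1,5], [2,5], [2,6], [3,4], [3,5], [3,6], [4,5], [4,7], [5,7], [6,7]
  2-simplices (3): [1,3,5], [3,4,5], [4,5,7]

Hence C_0 ≅ Z^7, C_1 ≅ Z^11, C_2 ≅ Z^3.

The boundary map ∂_1: C_1 → C_0 is given by ∂[p,q] = [q] − [p]. For instance
  ∂[6,7] = [7] − [6].
The resulting 7×11 matrix has rank 6, and its Smith normal form has invariant factors (1,1,1,1,1,1).

Boundary ∂_2: C_2 → C_1 maps a triangle to the signed sum of its edges. For instance
  ∂[1,3,5] = [3,5] − [1,5] + [1,3],
  ∂[4,5,7] = [5,7] − [4,7] + [4,5].
The resulting 11×3 matrix has rank 3, and its Smith normal form has invariant factors (1,1,1).

Now H_k = ker ∂_k / im ∂_{k+1}, so:

  H_0: rank C_0 − rank ∂_1 = 7 − 6 = 1, and the invariant factors of ∂_1 are all 1, so H_0 = Z.
  H_1: rank ker ∂_1 − rank ∂_2 = (11 − 6) − 3 = 2, and the invariant factors of ∂_2 are all 1, so H_1 = Z^2.
  H_2: rank ker ∂_2 − rank ∂_3 = (3 − 3) − 0 = 0, and there is no ∂_3, so H_2 = 0.

As a check, the Euler characteristic is 7 − 11 + 3 = -1, which agrees with 1 − 2 + 0 = -1.

H_0 = Z,  H_1 = Z^2,  H_2 = 0.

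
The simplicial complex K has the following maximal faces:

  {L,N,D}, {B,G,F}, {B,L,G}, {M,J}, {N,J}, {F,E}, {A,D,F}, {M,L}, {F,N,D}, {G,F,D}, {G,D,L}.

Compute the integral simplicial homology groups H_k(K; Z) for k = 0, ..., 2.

H_0 = Z,  H_1 = Z,  H_2 = 0.

We work with the vertex ordering A < B < D < E < F < G < J < L < M < N. The simplices of K, each written with vertices in increasing order, are:

  0-simplices (10): A, B, D, E, F, G, J, L, M, N
  1-simplices (17): AD, AF, BF, BG, BL, DF, DG, DL, DN, EF, FG, FN, GL, JM, JN, LM, LN
  2-simplices (7): ADF, BFG, BGL, DFG, DFN, DGL, DLN

giving chain groups C_0 ≅ Z^10, C_1 ≅ Z^17, C_2 ≅ Z^7.

∂_1: C_1 → C_0 sends each edge [p,q] (with p < q) to q − p. For instance
  ∂BF = F − B.
The 10×17 boundary matrix has rank 9 and Smith normal form diag(1,1,1,1,1,1,1,1,1).

∂_2: C_2 → C_1 maps a triangle to the signed sum of its edges. For instance
  ∂BFG = FG − BG + BF,
  ∂DGL = GL − DL + DG.
The 17×7 boundary matrix has rank 7 and Smith normal form diag(1,1,1,1,1,1,1).

Now H_k = ker ∂_k / im ∂_{k+1}, so:

  H_0: rank C_0 − rank ∂_1 = 10 − 9 = 1, and the invariant factors of ∂_1 are all 1, so H_0 ≅ Z.
  H_1: rank ker ∂_1 − rank ∂_2 = (17 − 9) − 7 = 1, and the invariant factors of ∂_2 are all 1, so H_1 ≅ Z.
  H_2: rank ker ∂_2 − rank ∂_3 = (7 − 7) − 0 = 0, and there is no ∂_3, so H_2 ≅ 0.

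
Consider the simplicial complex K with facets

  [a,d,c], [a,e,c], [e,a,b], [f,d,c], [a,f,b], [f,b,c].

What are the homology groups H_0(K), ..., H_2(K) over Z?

H_0 ≅ Z,  H_1 ≅ Z,  H_2 = 0.

Fix the vertex order a < b < c < d < e < f and write every simplex with vertices in increasing order. Then dim K = 2 and the simplices of K are:

  0-simplices (6): a, b, c, d, e, f
  1-simplices (12): ab, ac, ad, ae, af, bc, be, bf, cd, ce, cf, df
  2-simplices (6): abe, abf, acd, ace, bcf, cdf

so the chain groups are C_0 ≅ Z^6, C_1 ≅ Z^12, C_2 ≅ Z^6.

The boundary map ∂_1: C_1 → C_0 is given by ∂[p,q] = [q] − [p]. For instance
  ∂ac = c − a.
This gives a 6×12 integer matrix of rank 5; reducing to Smith normal form yields diagonal entries (1,1,1,1,1).

∂_2: C_2 → C_1 maps a triangle to the signed sum of its edges. For instance
  ∂ace = ce − ae + ac,
  ∂bcf = cf − bf + bc.
As a 12×6 matrix over Z this has rank 6, with invariant factors (1,1,1,1,1,1).

Reading off H_k = ker ∂_k / im ∂_{k+1}:

  H_0: rank C_0 − rank ∂_1 = 6 − 5 = 1, and the invariant factors of ∂_1 are all 1, so H_0 ≅ Z.
  H_1: rank ker ∂_1 − rank ∂_2 = (12 − 5) − 6 = 1, and the invariant factors of ∂_2 are all 1, so H_1 ≅ Z.
  H_2: rank ker ∂_2 − rank ∂_3 = (6 − 6) − 0 = 0, and there is no ∂_3, so H_2 ≅ 0.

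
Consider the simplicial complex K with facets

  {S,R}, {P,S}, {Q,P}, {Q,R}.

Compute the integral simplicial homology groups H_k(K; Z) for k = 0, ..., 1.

H_0 ≅ Z,  H_1 ≅ Z.

Take the total order P < Q < R < S on the vertex set. Then K (dimension 1) consists of the simplices:

  0-simplices (4): P, Q, R, S
  1-simplices (4): PQ, PS, QR, RS

Hence C_0 ≅ Z^4, C_1 ≅ Z^4.

Boundary ∂_1: C_1 → C_0 is given by ∂[p,q] = [q] − [p].
The 4×4 boundary matrix has rank 3 and Smith normal form diag(1,1,1).

Reading off H_k = ker ∂_k / im ∂_{k+1}:

  H_0: rank C_0 − rank ∂_1 = 4 − 3 = 1, and the invariant factors of ∂_1 are all 1, so H_0 = Z.
  H_1: rank ker ∂_1 − rank ∂_2 = (4 − 3) − 0 = 1, and there is no ∂_2, so H_1 = Z.

As a check, the Euler characteristic is 4 − 4 = 0, which agrees with 1 − 1 = 0.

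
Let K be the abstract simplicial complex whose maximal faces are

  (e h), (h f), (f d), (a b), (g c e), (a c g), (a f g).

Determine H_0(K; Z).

H_0 = Z.

Take the total order a < b < c < d < e < f < g < h on the vertex set. Then K (dimension 2) consists of the simplices:

  0-simplices (8): a, b, c, d, e, f, g, h
  1-simplices (11): ab, ac, af, ag, ce, cg, df, eg, eh, fg, fh
  2-simplices (3): acg, afg, ceg

Hence C_0 ≅ Z^8, C_1 ≅ Z^11, C_2 ≅ Z^3.

∂_1: C_1 → C_0 maps an edge to its endpoints' difference, ∂[p,q] = q − p.
This gives a 8×11 integer matrix of rank 7; reducing to Smith normal form yields diagonal entries (1,1,1,1,1,1,1).

∂_2: C_2 → C_1 maps a triangle to the signed sum of its edges. For instance
  ∂acg = cg − ag + ac,
  ∂afg = fg − ag + af.
The 11×3 boundary matrix has rank 3 and Smith normal form diag(1,1,1).

From H_k ≅ ker(∂_k) / im(∂_{k+1}) we obtain:

  H_0: rank C_0 − rank ∂_1 = 8 − 7 = 1, and the invariant factors of ∂_1 are all 1, so H_0 = Z.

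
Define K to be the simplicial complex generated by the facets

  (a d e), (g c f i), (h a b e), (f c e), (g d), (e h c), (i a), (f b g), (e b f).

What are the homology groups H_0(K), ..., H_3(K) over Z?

Order the vertices as a < b < c < d < e < f < g < h < i. Listing each simplex with vertices in this order, K has dimension 3 with simplices:

  0-simplices (9): a, b, c, d, e, f, g, h, i
  1-simplices (21): ab, ad, ae, ah, ai, be, bf, bg, bh, ce, cf, cg, ch, ci, de, dg, ef, eh, fg, fi, gi
  2-simplices (13): abe, abh, ade, aeh, bef, beh, bfg, cef, ceh, cfg, cfi, cgi, fgi
  3-simplices (2): abeh, cfgi

so the chain groups are C_0 ≅ Z^9, C_1 ≅ Z^21, C_2 ≅ Z^13, C_3 ≅ Z^2.

∂_1: C_1 → C_0 sends each edge [p,q] (with p < q) to q − p.
The resulting 9×21 matrix has rank 8, and its Smith normal form has invariant factors (1,1,1,1,1,1,1,1).

Boundary ∂_2: C_2 → C_1 sends each 2-simplex [p,q,r] to [q,r] − [p,r] + [p,q]. For instance
  ∂bef = ef − bf + be,
  ∂cfi = fi − ci + cf.
The resulting 21×13 matrix has rank 11, and its Smith normal form has invariant factors (1,1,1,1,1,1,1,1,1,1,1).

∂_3: C_3 → C_2 sends each 3-simplex σ to the alternating sum Σ_i (−1)^i (σ with its i-th vertex removed). For instance
  ∂cfgi = fgi − cgi + cfi − cfg,
  ∂abeh = beh − aeh + abh − abe.
The 13×2 boundary matrix has rank 2 and Smith normal form diag(1,1).

Computing H_k = (kernel of ∂_k) / (image of ∂_{k+1}):

  H_0: rank C_0 − rank ∂_1 = 9 − 8 = 1, and the invariant factors of ∂_1 are all 1, so H_0 = Z.
  H_1: rank ker ∂_1 − rank ∂_2 = (21 − 8) − 11 = 2, and the invariant factors of ∂_2 are all 1, so H_1 = Z^2.
  H_2: rank ker ∂_2 − rank ∂_3 = (13 − 11) − 2 = 0, and the invariant factors of ∂_3 are all 1, so H_2 = 0.
  H_3: rank ker ∂_3 − rank ∂_4 = (2 − 2) − 0 = 0, and there is no ∂_4, so H_3 = 0.

As a check, the Euler characteristic is 9 − 21 + 13 − 2 = -1, which agrees with 1 − 2 + 0 − 0 = -1.

H_0 = Z,  H_1 = Z^2,  H_2 = 0,  H_3 = 0.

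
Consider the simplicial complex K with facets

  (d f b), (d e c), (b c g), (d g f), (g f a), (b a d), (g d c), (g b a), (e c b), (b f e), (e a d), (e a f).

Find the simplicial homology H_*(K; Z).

H_0 = Z,  H_1 = Z/2Z,  H_2 = 0.

Order the vertices as a < b < c < d < e < f < g. Listing each simplex with vertices in this order, K has dimension 2 with simplices:

  0-simplices (7): a, b, c, d, e, f, g
  1-simplices (18): ab, ad, ae, af, ag, bc, bd, be, bf, bg, cd, ce, cg, de, df, dg, ef, fg
  2-simplices (12): abd, abg, ade, aef, afg, bce, bcg, bdf, bef, cde, cdg, dfg

giving chain groups C_0 ≅ Z^7, C_1 ≅ Z^18, C_2 ≅ Z^12.

Boundary ∂_1: C_1 → C_0 is given by ∂[p,q] = [q] − [p].
As a 7×18 matrix over Z this has rank 6, with invariant factors (1,1,1,1,1,1).

The boundary map ∂_2: C_2 → C_1 maps a triangle to the signed sum of its edges. For instance
  ∂aef = ef − af + ae,
  ∂bce = ce − be + bc.
As a 18×12 matrix over Z this has rank 12, with invariant factors (1,1,1,1,1,1,1,1,1,1,1,2).

Computing H_k = (kernel of ∂_k) / (image of ∂_{k+1}):

  H_0: rank C_0 − rank ∂_1 = 7 − 6 = 1, and the invariant factors of ∂_1 are all 1, so H_0 = Z.
  H_1: rank ker ∂_1 − rank ∂_2 = (18 − 6) − 12 = 0, and ∂_2 has invariant factor 2 > 1, so H_1 = Z/2Z.
  H_2: rank ker ∂_2 − rank ∂_3 = (12 − 12) − 0 = 0, and there is no ∂_3, so H_2 = 0.

(K is a triangulation of the real projective plane RP^2.)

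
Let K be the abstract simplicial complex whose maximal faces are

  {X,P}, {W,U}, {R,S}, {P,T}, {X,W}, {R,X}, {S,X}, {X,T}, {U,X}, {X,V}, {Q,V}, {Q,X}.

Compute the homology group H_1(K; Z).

Take the total order P < Q < R < S < T < U < V < W < X on the vertex set. Then K (dimension 1) consists of the simplices:

  0-simplices (9): P, Q, R, S, T, U, V, W, X
  1-simplices (12): PT, PX, QV, QX, RS, RX, SX, TX, UW, UX, VX, WX

so the chain groups are C_0 ≅ Z^9, C_1 ≅ Z^12.

∂_1: C_1 → C_0 maps an edge to its endpoints' difference, ∂[p,q] = q − p.
The 9×12 boundary matrix has rank 8 and Smith normal form diag(1,1,1,1,1,1,1,1).

Reading off H_k = ker ∂_k / im ∂_{k+1}:

  H_1: rank ker ∂_1 − rank ∂_2 = (12 − 8) − 0 = 4, and there is no ∂_2, so H_1 = Z^4.

H_1 = Z^4.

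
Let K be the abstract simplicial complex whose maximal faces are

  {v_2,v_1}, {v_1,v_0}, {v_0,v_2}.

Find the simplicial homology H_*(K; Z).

Order the vertices as v_0 < v_1 < v_2. Listing each simplex with vertices in this order, K has dimension 1 with simplices:

  0-simplices (3): [v_0], [v_1], [v_2]
  1-simplices (3): [v_0,v_1], [v_0,v_2], [v_1,v_2]

Hence C_0 ≅ Z^3, C_1 ≅ Z^3.

∂_1: C_1 → C_0 is given by ∂[p,q] = [q] − [p].
The 3×3 boundary matrix has rank 2 and Smith normal form diag(1,1).

Now H_k = ker ∂_k / im ∂_{k+1}, so:

  H_0: rank C_0 − rank ∂_1 = 3 − 2 = 1, and the invariant factors of ∂_1 are all 1, so H_0 ≅ Z.
  H_1: rank ker ∂_1 − rank ∂_2 = (3 − 2) − 0 = 1, and there is no ∂_2, so H_1 ≅ Z.

As a check, the Euler characteristic is 3 − 3 = 0, which agrees with 1 − 1 = 0.

H_0 = Z,  H_1 = Z.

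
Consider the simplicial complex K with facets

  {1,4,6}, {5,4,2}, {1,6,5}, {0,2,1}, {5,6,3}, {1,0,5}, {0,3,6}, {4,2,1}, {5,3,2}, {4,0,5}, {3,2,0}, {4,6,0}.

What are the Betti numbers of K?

b_0 = 1, b_1 = 0, b_2 = 0.

Fix the vertex order 0 < 1 < 2 < 3 < 4 < 5 < 6 and write every simplex with vertices in increasing order. Then dim K = 2 and the simplices of K are:

  0-simplices (7): [0], [1], [2], [3], [4], [5], [6]
  1-simplices (18): [0,1], [0,2], [0,3], [0,4], [0,5], [0,6], [1,2], [1,4], [1,5], [1,6], [2,3], [2,4], [2,5], [3,5], [3,6], [4,5], [4,6], [5,6]
  2-simplices (12): [0,1,2], [0,1,5], [0,2,3], [0,3,6], [0,4,5], [0,4,6], [1,2,4], [1,4,6], [1,5,6], [2,3,5], [2,4,5], [3,5,6]

Hence C_0 ≅ Z^7, C_1 ≅ Z^18, C_2 ≅ Z^12.

Boundary ∂_1: C_1 → C_0 sends each edge [p,q] (with p < q) to q − p.
This gives a 7×18 integer matrix of rank 6; reducing to Smith normal form yields diagonal entries (1,1,1,1,1,1).

∂_2: C_2 → C_1 maps a triangle to the signed sum of its edges. For instance
  ∂[2,4,5] = [4,5] − [2,5] + [2,4],
  ∂[0,3,6] = [3,6] − [0,6] + [0,3].
As a 18×12 matrix over Z this has rank 12, with invariant factors (1,1,1,1,1,1,1,1,1,1,1,2).

Now H_k = ker ∂_k / im ∂_{k+1}, so:

  H_0: rank C_0 − rank ∂_1 = 7 − 6 = 1, and the invariant factors of ∂_1 are all 1, so H_0 ≅ Z.
  H_1: rank ker ∂_1 − rank ∂_2 = (18 − 6) − 12 = 0, and ∂_2 has invariant factor 2 > 1, so H_1 ≅ Z/2.
  H_2: rank ker ∂_2 − rank ∂_3 = (12 − 12) − 0 = 0, and there is no ∂_3, so H_2 ≅ 0.

(K is a triangulation of the real projective plane RP^2.)

Hence the Betti numbers are b_0 = 1, b_1 = 0, b_2 = 0.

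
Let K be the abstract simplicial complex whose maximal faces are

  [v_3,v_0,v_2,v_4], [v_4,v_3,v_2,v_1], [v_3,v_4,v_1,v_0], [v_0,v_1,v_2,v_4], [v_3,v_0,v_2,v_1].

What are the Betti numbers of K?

Take the total order v_0 < v_1 < v_2 < v_3 < v_4 on the vertex set. Then K (dimension 3) consists of the simplices:

  0-simplices (5): [v_0], [v_1], [v_2], [v_3], [v_4]
  1-simplices (10): [v_0,v_1], [v_0,v_2], [v_0,v_3], [v_0,v_4], [v_1,v_2], [v_1,v_3], [v_1,v_4], [v_2,v_3], [v_2,v_4], [v_3,v_4]
  2-simplices (10): [v_0,v_1,v_2], [v_0,v_1,v_3], [v_0,v_1,v_4], [v_0,v_2,v_3], [v_0,v_2,v_4], [v_0,v_3,v_4], [v_1,v_2,v_3], [v_1,v_2,v_4], [v_1,v_3,v_4], [v_2,v_3,v_4]
  3-simplices (5): [v_0,v_1,v_2,v_3], [v_0,v_1,v_2,v_4], [v_0,v_1,v_3,v_4], [v_0,v_2,v_3,v_4], [v_1,v_2,v_3,v_4]

so the chain groups are C_0 ≅ Z^5, C_1 ≅ Z^10, C_2 ≅ Z^10, C_3 ≅ Z^5.

The boundary map ∂_1: C_1 → C_0 sends each edge [p,q] (with p < q) to q − p.
This gives a 5×10 integer matrix of rank 4; reducing to Smith normal form yields diagonal entries (1,1,1,1).

The boundary map ∂_2: C_2 → C_1 sends each 2-simplex [p,q,r] to [q,r] − [p,r] + [p,q]. For instance
  ∂[v_0,v_2,v_3] = [v_2,v_3] − [v_0,v_3] + [v_0,v_2],
  ∂[v_0,v_1,v_3] = [v_1,v_3] − [v_0,v_3] + [v_0,v_1].
As a 10×10 matrix over Z this has rank 6, with invariant factors (1,1,1,1,1,1).

∂_3: C_3 → C_2 sends each 3-simplex σ to the alternating sum Σ_i (−1)^i (σ with its i-th vertex removed). For instance
  ∂[v_0,v_1,v_2,v_3] = [v_1,v_2,v_3] − [v_0,v_2,v_3] + [v_0,v_1,v_3] − [v_0,v_1,v_2],
  ∂[v_1,v_2,v_3,v_4] = [v_2,v_3,v_4] − [v_1,v_3,v_4] + [v_1,v_2,v_4] − [v_1,v_2,v_3].
The resulting 10×5 matrix has rank 4, and its Smith normal form has invariant factors (1,1,1,1).

Computing H_k = (kernel of ∂_k) / (image of ∂_{k+1}):

  H_0: rank C_0 − rank ∂_1 = 5 − 4 = 1, and the invariant factors of ∂_1 are all 1, so H_0 = Z.
  H_1: rank ker ∂_1 − rank ∂_2 = (10 − 4) − 6 = 0, and the invariant factors of ∂_2 are all 1, so H_1 = 0.
  H_2: rank ker ∂_2 − rank ∂_3 = (10 − 6) − 4 = 0, and the invariant factors of ∂_3 are all 1, so H_2 = 0.
  H_3: rank ker ∂_3 − rank ∂_4 = (5 − 4) − 0 = 1, and there is no ∂_4, so H_3 = Z.

Hence the Betti numbers are b_0 = 1, b_1 = 0, b_2 = 0, b_3 = 1.

b_0 = 1, b_1 = 0, b_2 = 0, b_3 = 1.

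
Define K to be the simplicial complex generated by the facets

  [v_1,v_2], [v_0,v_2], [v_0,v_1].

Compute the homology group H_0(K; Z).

We work with the vertex ordering v_0 < v_1 < v_2. The simplices of K, each written with vertices in increasing order, are:

  0-simplices (3): [v_0], [v_1], [v_2]
  1-simplices (3): [v_0,v_1], [v_0,v_2], [v_1,v_2]

Hence C_0 ≅ Z^3, C_1 ≅ Z^3.

∂_1: C_1 → C_0 sends each edge [p,q] (with p < q) to q − p.
This gives a 3×3 integer matrix of rank 2; reducing to Smith normal form yields diagonal entries (1,1).

From H_k ≅ ker(∂_k) / im(∂_{k+1}) we obtain:

  H_0: rank C_0 − rank ∂_1 = 3 − 2 = 1, and the invariant factors of ∂_1 are all 1, so H_0 ≅ Z.

H_0 ≅ Z.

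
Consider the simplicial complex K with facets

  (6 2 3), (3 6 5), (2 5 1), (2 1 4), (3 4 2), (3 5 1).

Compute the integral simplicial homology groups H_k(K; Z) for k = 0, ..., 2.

Fix the vertex order 1 < 2 < 3 < 4 < 5 < 6 and write every simplex with vertices in increasing order. Then dim K = 2 and the simplices of K are:

  0-simplices (6): [1], [2], [3], [4], [5], [6]
  1-simplices (12): [1,2], [1,3], [1,4], [1,5], [2,3], [2,4], [2,5], [2,6], [3,4], [3,5], [3,6], [5,6]
  2-simplices (6): [1,2,4], [1,2,5], [1,3,5], [2,3,4], [2,3,6], [3,5,6]

giving chain groups C_0 ≅ Z^6, C_1 ≅ Z^12, C_2 ≅ Z^6.

∂_1: C_1 → C_0 sends each edge [p,q] (with p < q) to q − p.
The resulting 6×12 matrix has rank 5, and its Smith normal form has invariant factors (1,1,1,1,1).

Boundary ∂_2: C_2 → C_1 sends each 2-simplex [p,q,r] to [q,r] − [p,r] + [p,q]. For instance
  ∂[2,3,6] = [3,6] − [2,6] + [2,3],
  ∂[1,2,5] = [2,5] − [1,5] + [1,2].
The 12×6 boundary matrix has rank 6 and Smith normal form diag(1,1,1,1,1,1).

Reading off H_k = ker ∂_k / im ∂_{k+1}:

  H_0: rank C_0 − rank ∂_1 = 6 − 5 = 1, and the invariant factors of ∂_1 are all 1, so H_0 ≅ Z.
  H_1: rank ker ∂_1 − rank ∂_2 = (12 − 5) − 6 = 1, and the invariant factors of ∂_2 are all 1, so H_1 ≅ Z.
  H_2: rank ker ∂_2 − rank ∂_3 = (6 − 6) − 0 = 0, and there is no ∂_3, so H_2 ≅ 0.

As a check, the Euler characteristic is 6 − 12 + 6 = 0, which agrees with 1 − 1 + 0 = 0.
(K is a triangulation of the cylinder S^1 x I.)

H_0 ≅ Z,  H_1 ≅ Z,  H_2 = 0.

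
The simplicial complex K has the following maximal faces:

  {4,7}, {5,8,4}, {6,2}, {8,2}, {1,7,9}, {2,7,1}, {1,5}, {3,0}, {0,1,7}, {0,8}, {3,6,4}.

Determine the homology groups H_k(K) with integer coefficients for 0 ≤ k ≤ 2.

Order the vertices as 0 < 1 < 2 < 3 < 4 < 5 < 6 < 7 < 8 < 9. Listing each simplex with vertices in this order, K has dimension 2 with simplices:

  0-simplices (10): [0], [1], [2], [3], [4], [5], [6], [7], [8], [9]
  1-simplices (19): [0,1], [0,3], [0,7], [0,8], [1,2], [1,5], [1,7], [1,9], [2,6], [2,7], [2,8], [3,4], [3,6], [4,5], [4,6], [4,7], [4,8], [5,8], [7,9]
  2-simplices (5): [0,1,7], [1,2,7], [1,7,9], [3,4,6], [4,5,8]

so the chain groups are C_0 ≅ Z^10, C_1 ≅ Z^19, C_2 ≅ Z^5.

Boundary ∂_1: C_1 → C_0 sends each edge [p,q] (with p < q) to q − p. For instance
  ∂[1,7] = [7] − [1].
This gives a 10×19 integer matrix of rank 9; reducing to Smith normal form yields diagonal entries (1,1,1,1,1,1,1,1,1).

The boundary map ∂_2: C_2 → C_1 maps a triangle to the signed sum of its edges. For instance
  ∂[4,5,8] = [5,8] − [4,8] + [4,5],
  ∂[1,7,9] = [7,9] − [1,9] + [1,7].
As a 19×5 matrix over Z this has rank 5, with invariant factors (1,1,1,1,1).

Reading off H_k = ker ∂_k / im ∂_{k+1}:

  H_0: rank C_0 − rank ∂_1 = 10 − 9 = 1, and the invariant factors of ∂_1 are all 1, so H_0 = Z.
  H_1: rank ker ∂_1 − rank ∂_2 = (19 − 9) − 5 = 5, and the invariant factors of ∂_2 are all 1, so H_1 = Z^5.
  H_2: rank ker ∂_2 − rank ∂_3 = (5 − 5) − 0 = 0, and there is no ∂_3, so H_2 = 0.

As a check, the Euler characteristic is 10 − 19 + 5 = -4, which agrees with 1 − 5 + 0 = -4.

H_0 = Z,  H_1 = Z^5,  H_2 = 0.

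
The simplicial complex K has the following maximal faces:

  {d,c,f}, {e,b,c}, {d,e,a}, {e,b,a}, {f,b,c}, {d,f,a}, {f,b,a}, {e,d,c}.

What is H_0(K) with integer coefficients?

We work with the vertex ordering a < b < c < d < e < f. The simplices of K, each written with vertices in increasing order, are:

  0-simplices (6): a, b, c, d, e, f
  1-simplices (12): ab, ad, ae, af, bc, be, bf, cd, ce, cf, de, df
  2-simplices (8): abe, abf, ade, adf, bce, bcf, cde, cdf

Hence C_0 ≅ Z^6, C_1 ≅ Z^12, C_2 ≅ Z^8.

∂_1: C_1 → C_0 maps an edge to its endpoints' difference, ∂[p,q] = q − p.
This gives a 6×12 integer matrix of rank 5; reducing to Smith normal form yields diagonal entries (1,1,1,1,1).

Boundary ∂_2: C_2 → C_1 maps a triangle to the signed sum of its edges. For instance
  ∂bcf = cf − bf + bc,
  ∂ade = de − ae + ad.
As a 12×8 matrix over Z this has rank 7, with invariant factors (1,1,1,1,1,1,1).

Computing H_k = (kernel of ∂_k) / (image of ∂_{k+1}):

  H_0: rank C_0 − rank ∂_1 = 6 − 5 = 1, and the invariant factors of ∂_1 are all 1, so H_0 ≅ Z.

H_0 ≅ Z.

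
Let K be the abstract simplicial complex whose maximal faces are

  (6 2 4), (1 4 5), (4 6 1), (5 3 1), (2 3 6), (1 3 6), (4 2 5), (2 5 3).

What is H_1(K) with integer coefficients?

H_1 ≅ 0.

Take the total order 1 < 2 < 3 < 4 < 5 < 6 on the vertex set. Then K (dimension 2) consists of the simplices:

  0-simplices (6): [1], [2], [3], [4], [5], [6]
  1-simplices (12): [1,3], [1,4], [1,5], [1,6], [2,3], [2,4], [2,5], [2,6], [3,5], [3,6], [4,5], [4,6]
  2-simplices (8): [1,3,5], [1,3,6], [1,4,5], [1,4,6], [2,3,5], [2,3,6], [2,4,5], [2,4,6]

Hence C_0 ≅ Z^6, C_1 ≅ Z^12, C_2 ≅ Z^8.

The boundary map ∂_1: C_1 → C_0 maps an edge to its endpoints' difference, ∂[p,q] = q − p. For instance
  ∂[1,5] = [5] − [1].
As a 6×12 matrix over Z this has rank 5, with invariant factors (1,1,1,1,1).

The boundary map ∂_2: C_2 → C_1 sends each 2-simplex [p,q,r] to [q,r] − [p,r] + [p,q]. For instance
  ∂[2,3,5] = [3,5] − [2,5] + [2,3],
  ∂[1,3,5] = [3,5] − [1,5] + [1,3].
The resulting 12×8 matrix has rank 7, and its Smith normal form has invariant factors (1,1,1,1,1,1,1).

Reading off H_k = ker ∂_k / im ∂_{k+1}:

  H_1: rank ker ∂_1 − rank ∂_2 = (12 − 5) − 7 = 0, and the invariant factors of ∂_2 are all 1, so H_1 ≅ 0.

(K is a triangulation of the 2-sphere S^2.)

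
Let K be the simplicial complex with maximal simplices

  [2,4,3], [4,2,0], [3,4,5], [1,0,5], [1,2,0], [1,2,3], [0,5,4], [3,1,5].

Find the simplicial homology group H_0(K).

H_0 = Z.

We work with the vertex ordering 0 < 1 < 2 < 3 < 4 < 5. The simplices of K, each written with vertices in increasing order, are:

  0-simplices (6): [0], [1], [2], [3], [4], [5]
  1-simplices (12): [0,1], [0,2], [0,4], [0,5], [1,2], [1,3], [1,5], [2,3], [2,4], [3,4], [3,5], [4,5]
  2-simplices (8): [0,1,2], [0,1,5], [0,2,4], [0,4,5], [1,2,3], [1,3,5], [2,3,4], [3,4,5]

so the chain groups are C_0 ≅ Z^6, C_1 ≅ Z^12, C_2 ≅ Z^8.

∂_1: C_1 → C_0 is given by ∂[p,q] = [q] − [p]. For instance
  ∂[1,5] = [5] − [1].
The 6×12 boundary matrix has rank 5 and Smith normal form diag(1,1,1,1,1).

∂_2: C_2 → C_1 acts by ∂[p,q,r] = [q,r] − [p,r] + [p,q]. For instance
  ∂[0,1,5] = [1,5] − [0,5] + [0,1],
  ∂[0,1,2] = [1,2] − [0,2] + [0,1].
The 12×8 boundary matrix has rank 7 and Smith normal form diag(1,1,1,1,1,1,1).

Computing H_k = (kernel of ∂_k) / (image of ∂_{k+1}):

  H_0: rank C_0 − rank ∂_1 = 6 − 5 = 1, and the invariant factors of ∂_1 are all 1, so H_0 = Z.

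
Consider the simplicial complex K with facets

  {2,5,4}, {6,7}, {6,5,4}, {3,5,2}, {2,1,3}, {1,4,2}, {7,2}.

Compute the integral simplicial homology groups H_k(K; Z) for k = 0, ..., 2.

Order the vertices as 1 < 2 < 3 < 4 < 5 < 6 < 7. Listing each simplex with vertices in this order, K has dimension 2 with simplices:

  0-simplices (7): [1], [2], [3], [4], [5], [6], [7]
  1-simplices (12): [1,2], [1,3], [1,4], [2,3], [2,4], [2,5], [2,7], [3,5], [4,5], [4,6], [5,6], [6,7]
  2-simplices (5): [1,2,3], [1,2,4], [2,3,5], [2,4,5], [4,5,6]

Hence C_0 ≅ Z^7, C_1 ≅ Z^12, C_2 ≅ Z^5.

Boundary ∂_1: C_1 → C_0 is given by ∂[p,q] = [q] − [p]. For instance
  ∂[2,4] = [4] − [2].
As a 7×12 matrix over Z this has rank 6, with invariant factors (1,1,1,1,1,1).

The boundary map ∂_2: C_2 → C_1 acts by ∂[p,q,r] = [q,r] − [p,r] + [p,q]. For instance
  ∂[1,2,4] = [2,4] − [1,4] + [1,2],
  ∂[4,5,6] = [5,6] − [4,6] + [4,5].
This gives a 12×5 integer matrix of rank 5; reducing to Smith normal form yields diagonal entries (1,1,1,1,1).

From H_k ≅ ker(∂_k) / im(∂_{k+1}) we obtain:

  H_0: rank C_0 − rank ∂_1 = 7 − 6 = 1, and the invariant factors of ∂_1 are all 1, so H_0 = Z.
  H_1: rank ker ∂_1 − rank ∂_2 = (12 − 6) − 5 = 1, and the invariant factors of ∂_2 are all 1, so H_1 = Z.
  H_2: rank ker ∂_2 − rank ∂_3 = (5 − 5) − 0 = 0, and there is no ∂_3, so H_2 = 0.

As a check, the Euler characteristic is 7 − 12 + 5 = 0, which agrees with 1 − 1 + 0 = 0.

H_0 ≅ Z,  H_1 ≅ Z,  H_2 = 0.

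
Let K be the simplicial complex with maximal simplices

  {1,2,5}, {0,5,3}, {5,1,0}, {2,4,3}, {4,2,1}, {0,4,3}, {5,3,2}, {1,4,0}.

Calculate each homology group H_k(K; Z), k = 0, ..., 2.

H_0 ≅ Z,  H_1 = 0,  H_2 ≅ Z.

Fix the vertex order 0 < 1 < 2 < 3 < 4 < 5 and write every simplex with vertices in increasing order. Then dim K = 2 and the simplices of K are:

  0-simplices (6): [0], [1], [2], [3], [4], [5]
  1-simplices (12): [0,1], [0,3], [0,4], [0,5], [1,2], [1,4], [1,5], [2,3], [2,4], [2,5], [3,4], [3,5]
  2-simplices (8): [0,1,4], [0,1,5], [0,3,4], [0,3,5], [1,2,4], [1,2,5], [2,3,4], [2,3,5]

Hence C_0 ≅ Z^6, C_1 ≅ Z^12, C_2 ≅ Z^8.

∂_1: C_1 → C_0 is given by ∂[p,q] = [q] − [p]. For instance
  ∂[2,5] = [5] − [2].
The 6×12 boundary matrix has rank 5 and Smith normal form diag(1,1,1,1,1).

The boundary map ∂_2: C_2 → C_1 acts by ∂[p,q,r] = [q,r] − [p,r] + [p,q]. For instance
  ∂[2,3,4] = [3,4] − [2,4] + [2,3],
  ∂[0,1,5] = [1,5] − [0,5] + [0,1].
The resulting 12×8 matrix has rank 7, and its Smith normal form has invariant factors (1,1,1,1,1,1,1).

Reading off H_k = ker ∂_k / im ∂_{k+1}:

  H_0: rank C_0 − rank ∂_1 = 6 − 5 = 1, and the invariant factors of ∂_1 are all 1, so H_0 = Z.
  H_1: rank ker ∂_1 − rank ∂_2 = (12 − 5) − 7 = 0, and the invariant factors of ∂_2 are all 1, so H_1 = 0.
  H_2: rank ker ∂_2 − rank ∂_3 = (8 − 7) − 0 = 1, and there is no ∂_3, so H_2 = Z.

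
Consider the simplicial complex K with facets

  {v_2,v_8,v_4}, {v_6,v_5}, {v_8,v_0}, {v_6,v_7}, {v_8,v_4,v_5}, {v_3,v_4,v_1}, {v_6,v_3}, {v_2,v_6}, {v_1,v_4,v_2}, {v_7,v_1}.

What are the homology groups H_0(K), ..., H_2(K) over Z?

H_0 = Z,  H_1 = Z^3,  H_2 = 0.

Fix the vertex order v_0 < v_1 < v_2 < v_3 < v_4 < v_5 < v_6 < v_7 < v_8 and write every simplex with vertices in increasing order. Then dim K = 2 and the simplices of K are:

  0-simplices (9): [v_0], [v_1], [v_2], [v_3], [v_4], [v_5], [v_6], [v_7], [v_8]
  1-simplices (15): (15 of them)
  2-simplices (4): [v_1,v_2,v_4], [v_1,v_3,v_4], [v_2,v_4,v_8], [v_4,v_5,v_8]

Hence C_0 ≅ Z^9, C_1 ≅ Z^15, C_2 ≅ Z^4.

∂_1: C_1 → C_0 maps an edge to its endpoints' difference, ∂[p,q] = q − p. For instance
  ∂[v_2,v_4] = [v_4] − [v_2].
The 9×15 boundary matrix has rank 8 and Smith normal form diag(1,1,1,1,1,1,1,1).

The boundary map ∂_2: C_2 → C_1 maps a triangle to the signed sum of its edges. For instance
  ∂[v_2,v_4,v_8] = [v_4,v_8] − [v_2,v_8] + [v_2,v_4],
  ∂[v_1,v_2,v_4] = [v_2,v_4] − [v_1,v_4] + [v_1,v_2].
The resulting 15×4 matrix has rank 4, and its Smith normal form has invariant factors (1,1,1,1).

Reading off H_k = ker ∂_k / im ∂_{k+1}:

  H_0: rank C_0 − rank ∂_1 = 9 − 8 = 1, and the invariant factors of ∂_1 are all 1, so H_0 ≅ Z.
  H_1: rank ker ∂_1 − rank ∂_2 = (15 − 8) − 4 = 3, and the invariant factors of ∂_2 are all 1, so H_1 ≅ Z^3.
  H_2: rank ker ∂_2 − rank ∂_3 = (4 − 4) − 0 = 0, and there is no ∂_3, so H_2 ≅ 0.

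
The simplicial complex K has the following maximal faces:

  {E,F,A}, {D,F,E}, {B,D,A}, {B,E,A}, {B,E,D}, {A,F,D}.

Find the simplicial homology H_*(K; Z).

Take the total order A < B < D < E < F on the vertex set. Then K (dimension 2) consists of the simplices:

  0-simplices (5): A, B, D, E, F
  1-simplices (9): AB, AD, AE, AF, BD, BE, DE, DF, EF
  2-simplices (6): ABD, ABE, ADF, AEF, BDE, DEF

giving chain groups C_0 ≅ Z^5, C_1 ≅ Z^9, C_2 ≅ Z^6.

The boundary map ∂_1: C_1 → C_0 sends each edge [p,q] (with p < q) to q − p.
As a 5×9 matrix over Z this has rank 4, with invariant factors (1,1,1,1).

Boundary ∂_2: C_2 → C_1 maps a triangle to the signed sum of its edges. For instance
  ∂ADF = DF − AF + AD,
  ∂BDE = DE − BE + BD.
As a 9×6 matrix over Z this has rank 5, with invariant factors (1,1,1,1,1).

Reading off H_k = ker ∂_k / im ∂_{k+1}:

  H_0: rank C_0 − rank ∂_1 = 5 − 4 = 1, and the invariant factors of ∂_1 are all 1, so H_0 ≅ Z.
  H_1: rank ker ∂_1 − rank ∂_2 = (9 − 4) − 5 = 0, and the invariant factors of ∂_2 are all 1, so H_1 ≅ 0.
  H_2: rank ker ∂_2 − rank ∂_3 = (6 − 5) − 0 = 1, and there is no ∂_3, so H_2 ≅ Z.

H_0 ≅ Z,  H_1 = 0,  H_2 ≅ Z.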